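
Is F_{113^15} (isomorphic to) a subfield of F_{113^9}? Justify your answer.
No: F_{113^15} is not a subfield of F_{113^9}

F_{p^m} embeds in F_{p^n} iff m | n. Here 15 ∤ 9 (since 9 = 0·15 + 9 with remainder 9 ≠ 0), so F_{113^15} is not a subfield of F_{113^9}. Equivalently: if it were, the tower law would give 15 = [F_{113^15}:F_113] dividing [F_{113^9}:F_113] = 9, contradiction.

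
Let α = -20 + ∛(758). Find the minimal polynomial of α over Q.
m_α(x) = x^3 + 60x^2 + 1200x + 7242

Set β = α + 20 = ∛(758), so β^3 = 758. Then (α + 20)^3 - 758 = 0, i.e. α is a root of g(x) = (x + 20)^3 - 758 = x^3 + 60x^2 + 1200x + 7242. Since g(x) = h(x + 20) where h(x) = x^3 - 758, and h is irreducible over Q (because 758 is not a perfect cube, so h has no rational root, and a monic cubic with no rational root is irreducible), g is also irreducible (irreducibility is preserved under the substitution x → x + 20). Hence m_α(x) = x^3 + 60x^2 + 1200x + 7242.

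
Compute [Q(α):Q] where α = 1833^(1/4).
[Q(α):Q] = 4

α is a root of x^4 - 1833. By Eisenstein's criterion at the prime p = 3 (which divides the constant term 1833 but p^2 = 9 does not, since 1833 is squarefree), x^4 - 1833 is irreducible over Q. Hence [Q(α):Q] = 4.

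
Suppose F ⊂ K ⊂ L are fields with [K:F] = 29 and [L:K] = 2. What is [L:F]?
[L:F] = 58

The tower law says that for any tower of field extensions F ⊂ K ⊂ L with finite degrees, [L:F] = [L:K] · [K:F]. Here this gives [L:F] = 2 · 29 = 58.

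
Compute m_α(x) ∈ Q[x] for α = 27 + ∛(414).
m_α(x) = x^3 - 81x^2 + 2187x - 20097

Set β = α - 27 = ∛(414), so β^3 = 414. Then (α - 27)^3 - 414 = 0, i.e. α is a root of g(x) = (x - 27)^3 - 414 = x^3 - 81x^2 + 2187x - 20097. Since g(x) = h(x - 27) where h(x) = x^3 - 414, and h is irreducible over Q (because 414 is not a perfect cube, so h has no rational root, and a monic cubic with no rational root is irreducible), g is also irreducible (irreducibility is preserved under the substitution x → x - 27). Hence m_α(x) = x^3 - 81x^2 + 2187x - 20097.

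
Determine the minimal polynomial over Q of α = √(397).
m_α(x) = x^2 - 397

α satisfies α^2 - 397 = 0, so x^2 - 397 annihilates α. Since d = 397 is squarefree and ≠ 1, it is not a perfect square in Q, so x^2 - 397 has no rational root and is therefore irreducible over Q (a degree-2 polynomial over a field is irreducible iff it has no root). Hence m_α(x) = x^2 - 397.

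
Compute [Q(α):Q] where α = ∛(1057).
[Q(α):Q] = 3

The minimal polynomial of α is x^3 - 1057, irreducible over Q since 1057 is not a perfect cube (so x^3 - 1057 has no rational root). Hence [Q(α):Q] = deg(m_α) = 3.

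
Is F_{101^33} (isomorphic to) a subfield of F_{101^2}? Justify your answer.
No: F_{101^33} is not a subfield of F_{101^2}

F_{p^m} embeds in F_{p^n} iff m | n. Here 33 ∤ 2 (since 2 = 0·33 + 2 with remainder 2 ≠ 0), so F_{101^33} is not a subfield of F_{101^2}. Equivalently: if it were, the tower law would give 33 = [F_{101^33}:F_101] dividing [F_{101^2}:F_101] = 2, contradiction.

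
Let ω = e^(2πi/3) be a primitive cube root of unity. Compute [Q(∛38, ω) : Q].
[Q(∛38, ω) : Q] = 6

[Q(∛38):Q] = 3 (min poly x^3 - 38, irreducible since 38 is not a perfect cube). [Q(ω):Q] = 2 (min poly x^2 + x + 1). Since Q(∛38) ⊂ R and ω ∉ R, we have ω ∉ Q(∛38), so x^2 + x + 1 remains irreducible over Q(∛38) and [Q(∛38, ω) : Q(∛38)] = 2. By the tower law, [Q(∛38, ω) : Q] = 3 · 2 = 6. (In fact Q(∛38, ω) is the splitting field of x^3 - 38 over Q.)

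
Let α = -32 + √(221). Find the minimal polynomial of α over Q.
m_α(x) = x^2 + 64x + 803

From α + 32 = √(221), squaring gives (α + 32)^2 = 221, i.e. α^2 + 64α + 1024 = 221, so α^2 + 64α + 803 = 0. The discriminant of x^2 + 64x + 803 is (64)^2 - 4·(803) = 4096 - 3212 = 884, and 4·(221) is not a perfect square in Q since 221 is squarefree and ≠ 1. Hence x^2 + 64x + 803 is irreducible over Q and is the minimal polynomial of α.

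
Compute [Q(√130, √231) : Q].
[Q(√130, √231) : Q] = 4

[Q(√130):Q] = 2 (min poly x^2 - 130, irreducible since 130 is squarefree > 1). For the top step, suppose √231 ∈ Q(√130), say √231 = c + d√130 with c, d ∈ Q. Squaring: 231 = c^2 + 130d^2 + 2cd√130. Since √130 ∉ Q this forces 2cd = 0. If d = 0 then √231 = c ∈ Q, contradicting 231 squarefree > 1. If c = 0 then 231 = 130d^2, so 130·231 = (130d)^2 is a perfect square in Q — but 130·231 = 30030 is not a perfect square (since 130 and 231 are distinct squarefree integers). Contradiction. Hence √231 ∉ Q(√130), so x^2 - 231 stays irreducible over Q(√130) and [Q(√130, √231) : Q(√130)] = 2. By the tower law, [Q(√130, √231) : Q] = 2 · 2 = 4.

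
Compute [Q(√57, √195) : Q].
[Q(√57, √195) : Q] = 4

[Q(√57):Q] = 2 (min poly x^2 - 57, irreducible since 57 is squarefree > 1). For the top step, suppose √195 ∈ Q(√57), say √195 = c + d√57 with c, d ∈ Q. Squaring: 195 = c^2 + 57d^2 + 2cd√57. Since √57 ∉ Q this forces 2cd = 0. If d = 0 then √195 = c ∈ Q, contradicting 195 squarefree > 1. If c = 0 then 195 = 57d^2, so 57·195 = (57d)^2 is a perfect square in Q — but 57·195 = 11115 is not a perfect square (since 57 and 195 are distinct squarefree integers). Contradiction. Hence √195 ∉ Q(√57), so x^2 - 195 stays irreducible over Q(√57) and [Q(√57, √195) : Q(√57)] = 2. By the tower law, [Q(√57, √195) : Q] = 2 · 2 = 4.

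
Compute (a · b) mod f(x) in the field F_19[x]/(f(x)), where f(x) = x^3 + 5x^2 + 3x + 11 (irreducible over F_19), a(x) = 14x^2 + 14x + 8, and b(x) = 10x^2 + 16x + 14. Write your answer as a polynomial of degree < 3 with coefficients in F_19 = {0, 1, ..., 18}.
a · b ≡ 12x^2 + x + 8 (mod f(x))

Multiply in F_19[x]: a(x)·b(x) = (14x^2 + 14x + 8)·(10x^2 + 16x + 14) = 7x^4 + 3x^3 + 6x^2 + x + 17. This has degree ≥ 3, so divide by f(x) over F_19: 7x^4 + 3x^3 + 6x^2 + x + 17 = (7x + 6)·(x^3 + 5x^2 + 3x + 11) + (12x^2 + x + 8). Hence a·b ≡ 12x^2 + x + 8 (mod f). (F_19[x]/(f) is a field with 19^3 = 6859 elements since f is irreducible of degree 3.)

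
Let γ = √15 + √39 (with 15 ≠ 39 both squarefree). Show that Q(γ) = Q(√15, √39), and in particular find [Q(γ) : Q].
[Q(γ) : Q] = 4 (equivalently, Q(γ) = Q(√15, √39))

Obviously Q(γ) ⊆ Q(√15, √39), and [Q(√15, √39):Q] = 4 (since 15, 39 are distinct squarefree integers > 1 with 585 not a perfect square). To show equality we compute the minimal polynomial of γ. From γ = √15 + √39: γ^2 = 15 + 2√(585) + 39 = 54 + 2√(585), so γ^2 - 54 = 2√(585); squaring, (γ^2 - 54)^2 = 4·585, i.e. γ^4 - 108γ^2 + 2916 - 2340 = 0, i.e. γ^4 - 108γ^2 + 576 = 0. So γ is a root of x^4 - 108x^2 + 576. This polynomial is irreducible over Q: it has no rational root (each ±√15 ± √39 is irrational), and any factorization into two quadratics over Q would force √(585) ∈ Q (pairing opposite roots) or √15, √39 ∈ Q (other pairings), all impossible. Hence [Q(γ):Q] = 4 = [Q(√15, √39):Q], so Q(γ) = Q(√15, √39).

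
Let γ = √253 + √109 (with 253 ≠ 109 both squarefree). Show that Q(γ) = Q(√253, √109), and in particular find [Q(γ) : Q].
[Q(γ) : Q] = 4 (equivalently, Q(γ) = Q(√253, √109))

Obviously Q(γ) ⊆ Q(√253, √109), and [Q(√253, √109):Q] = 4 (since 253, 109 are distinct squarefree integers > 1 with 27577 not a perfect square). To show equality we compute the minimal polynomial of γ. From γ = √253 + √109: γ^2 = 253 + 2√(27577) + 109 = 362 + 2√(27577), so γ^2 - 362 = 2√(27577); squaring, (γ^2 - 362)^2 = 4·27577, i.e. γ^4 - 724γ^2 + 131044 - 110308 = 0, i.e. γ^4 - 724γ^2 + 20736 = 0. So γ is a root of x^4 - 724x^2 + 20736. This polynomial is irreducible over Q: it has no rational root (each ±√253 ± √109 is irrational), and any factorization into two quadratics over Q would force √(27577) ∈ Q (pairing opposite roots) or √253, √109 ∈ Q (other pairings), all impossible. Hence [Q(γ):Q] = 4 = [Q(√253, √109):Q], so Q(γ) = Q(√253, √109).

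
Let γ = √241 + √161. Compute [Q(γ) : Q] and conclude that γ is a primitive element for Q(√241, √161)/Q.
[Q(γ) : Q] = 4 (equivalently, Q(γ) = Q(√241, √161))

Obviously Q(γ) ⊆ Q(√241, √161), and [Q(√241, √161):Q] = 4 (since 241, 161 are distinct squarefree integers > 1 with 38801 not a perfect square). To show equality we compute the minimal polynomial of γ. From γ = √241 + √161: γ^2 = 241 + 2√(38801) + 161 = 402 + 2√(38801), so γ^2 - 402 = 2√(38801); squaring, (γ^2 - 402)^2 = 4·38801, i.e. γ^4 - 804γ^2 + 161604 - 155204 = 0, i.e. γ^4 - 804γ^2 + 6400 = 0. So γ is a root of x^4 - 804x^2 + 6400. This polynomial is irreducible over Q: it has no rational root (each ±√241 ± √161 is irrational), and any factorization into two quadratics over Q would force √(38801) ∈ Q (pairing opposite roots) or √241, √161 ∈ Q (other pairings), all impossible. Hence [Q(γ):Q] = 4 = [Q(√241, √161):Q], so Q(γ) = Q(√241, √161).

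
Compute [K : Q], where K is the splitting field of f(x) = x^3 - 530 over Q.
[K : Q] = 6

The roots of x^3 - 530 are ∛530, ω∛530, ω^2∛530 where ω = e^(2πi/3) is a primitive cube root of unity, so K = Q(∛530, ω). Now [Q(∛530):Q] = 3 (since 530 is not a perfect cube, x^3 - 530 is irreducible) and [Q(ω):Q] = 2. Both 2 and 3 divide [K:Q], and [K:Q] ≤ 3·2 = 6, so [K:Q] = 6. (Equivalently: Q(∛530) ⊂ R but ω ∉ R, so [K : Q(∛530)] = 2.)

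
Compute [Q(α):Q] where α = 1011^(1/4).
[Q(α):Q] = 4

α is a root of x^4 - 1011. By Eisenstein's criterion at the prime p = 3 (which divides the constant term 1011 but p^2 = 9 does not, since 1011 is squarefree), x^4 - 1011 is irreducible over Q. Hence [Q(α):Q] = 4.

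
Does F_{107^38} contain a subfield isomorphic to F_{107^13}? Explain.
No: F_{107^13} is not a subfield of F_{107^38}

F_{p^m} embeds in F_{p^n} iff m | n. Here 13 ∤ 38 (since 38 = 2·13 + 12 with remainder 12 ≠ 0), so F_{107^13} is not a subfield of F_{107^38}. Equivalently: if it were, the tower law would give 13 = [F_{107^13}:F_107] dividing [F_{107^38}:F_107] = 38, contradiction.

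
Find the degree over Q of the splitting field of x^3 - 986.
[K : Q] = 6

The roots of x^3 - 986 are ∛986, ω∛986, ω^2∛986 where ω = e^(2πi/3) is a primitive cube root of unity, so K = Q(∛986, ω). Now [Q(∛986):Q] = 3 (since 986 is not a perfect cube, x^3 - 986 is irreducible) and [Q(ω):Q] = 2. Both 2 and 3 divide [K:Q], and [K:Q] ≤ 3·2 = 6, so [K:Q] = 6. (Equivalently: Q(∛986) ⊂ R but ω ∉ R, so [K : Q(∛986)] = 2.)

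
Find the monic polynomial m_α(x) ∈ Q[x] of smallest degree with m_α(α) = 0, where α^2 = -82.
m_α(x) = x^2 + 82

α satisfies α^2 + 82 = 0, so x^2 + 82 annihilates α. Since d = -82 is squarefree and ≠ 1, it is not a perfect square in Q, so x^2 + 82 has no rational root and is therefore irreducible over Q (a degree-2 polynomial over a field is irreducible iff it has no root). Hence m_α(x) = x^2 + 82.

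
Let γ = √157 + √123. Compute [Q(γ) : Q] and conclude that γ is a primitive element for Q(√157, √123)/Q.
[Q(γ) : Q] = 4 (equivalently, Q(γ) = Q(√157, √123))

Obviously Q(γ) ⊆ Q(√157, √123), and [Q(√157, √123):Q] = 4 (since 157, 123 are distinct squarefree integers > 1 with 19311 not a perfect square). To show equality we compute the minimal polynomial of γ. From γ = √157 + √123: γ^2 = 157 + 2√(19311) + 123 = 280 + 2√(19311), so γ^2 - 280 = 2√(19311); squaring, (γ^2 - 280)^2 = 4·19311, i.e. γ^4 - 560γ^2 + 78400 - 77244 = 0, i.e. γ^4 - 560γ^2 + 1156 = 0. So γ is a root of x^4 - 560x^2 + 1156. This polynomial is irreducible over Q: it has no rational root (each ±√157 ± √123 is irrational), and any factorization into two quadratics over Q would force √(19311) ∈ Q (pairing opposite roots) or √157, √123 ∈ Q (other pairings), all impossible. Hence [Q(γ):Q] = 4 = [Q(√157, √123):Q], so Q(γ) = Q(√157, √123).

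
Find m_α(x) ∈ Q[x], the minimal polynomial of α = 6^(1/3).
m_α(x) = x^3 - 6

α satisfies α^3 = 6, so x^3 - 6 annihilates α. By the rational root test, a rational root p/q (in lowest terms) of x^3 - 6 would satisfy p^3 = 6 q^3, forcing q = 1 and p^3 = 6; but 6 is not a perfect cube, contradiction. A monic cubic over Q with no rational root is irreducible (any nontrivial factorization would include a linear factor). Hence x^3 - 6 is the minimal polynomial of α, and in particular [Q(α):Q] = 3.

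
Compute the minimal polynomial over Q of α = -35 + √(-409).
m_α(x) = x^2 + 70x + 1634

From α + 35 = √(-409), squaring gives (α + 35)^2 = -409, i.e. α^2 + 70α + 1225 = -409, so α^2 + 70α + 1634 = 0. The discriminant of x^2 + 70x + 1634 is (70)^2 - 4·(1634) = 4900 - 6536 = -1636, and 4·(-409) is not a perfect square in Q since -409 is squarefree and ≠ 1. Hence x^2 + 70x + 1634 is irreducible over Q and is the minimal polynomial of α.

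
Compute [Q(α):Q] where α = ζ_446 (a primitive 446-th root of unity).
[Q(α):Q] = 222

The minimal polynomial of ζ_446 over Q is the 446-th cyclotomic polynomial Φ_446(x), which is irreducible over Q and has degree φ(446) = 222. Hence [Q(α):Q] = φ(446) = 222.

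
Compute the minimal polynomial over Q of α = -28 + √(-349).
m_α(x) = x^2 + 56x + 1133

From α + 28 = √(-349), squaring gives (α + 28)^2 = -349, i.e. α^2 + 56α + 784 = -349, so α^2 + 56α + 1133 = 0. The discriminant of x^2 + 56x + 1133 is (56)^2 - 4·(1133) = 3136 - 4532 = -1396, and 4·(-349) is not a perfect square in Q since -349 is squarefree and ≠ 1. Hence x^2 + 56x + 1133 is irreducible over Q and is the minimal polynomial of α.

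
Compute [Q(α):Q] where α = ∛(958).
[Q(α):Q] = 3

The minimal polynomial of α is x^3 - 958, irreducible over Q since 958 is not a perfect cube (so x^3 - 958 has no rational root). Hence [Q(α):Q] = deg(m_α) = 3.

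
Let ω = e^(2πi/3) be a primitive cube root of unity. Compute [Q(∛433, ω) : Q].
[Q(∛433, ω) : Q] = 6

[Q(∛433):Q] = 3 (min poly x^3 - 433, irreducible since 433 is not a perfect cube). [Q(ω):Q] = 2 (min poly x^2 + x + 1). Since Q(∛433) ⊂ R and ω ∉ R, we have ω ∉ Q(∛433), so x^2 + x + 1 remains irreducible over Q(∛433) and [Q(∛433, ω) : Q(∛433)] = 2. By the tower law, [Q(∛433, ω) : Q] = 3 · 2 = 6. (In fact Q(∛433, ω) is the splitting field of x^3 - 433 over Q.)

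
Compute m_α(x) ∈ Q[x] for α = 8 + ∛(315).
m_α(x) = x^3 - 24x^2 + 192x - 827

Set β = α - 8 = ∛(315), so β^3 = 315. Then (α - 8)^3 - 315 = 0, i.e. α is a root of g(x) = (x - 8)^3 - 315 = x^3 - 24x^2 + 192x - 827. Since g(x) = h(x - 8) where h(x) = x^3 - 315, and h is irreducible over Q (because 315 is not a perfect cube, so h has no rational root, and a monic cubic with no rational root is irreducible), g is also irreducible (irreducibility is preserved under the substitution x → x - 8). Hence m_α(x) = x^3 - 24x^2 + 192x - 827.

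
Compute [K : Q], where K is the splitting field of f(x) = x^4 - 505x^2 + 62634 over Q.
[K : Q] = 4

Solving the quadratic in x^2: x^2 = (505 ± √(505^2 - 4·62634))/2 = (505 ± √4489)/2 = (505 ± 67)/2, giving x^2 = 219 or x^2 = 286. So f(x) = (x^2 - 219)(x^2 - 286) and the roots of f are ±√219, ±√286. Hence the splitting field is K = Q(√219, √286). Since 219 and 286 are distinct squarefree integers > 1, their product 62634 is not a perfect square, so √286 ∉ Q(√219). By the tower law [K:Q] = [Q(√219,√286):Q(√219)] · [Q(√219):Q] = 2 · 2 = 4.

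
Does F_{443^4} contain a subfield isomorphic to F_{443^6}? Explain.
No: F_{443^6} is not a subfield of F_{443^4}

F_{p^m} embeds in F_{p^n} iff m | n. Here 6 ∤ 4 (since 4 = 0·6 + 4 with remainder 4 ≠ 0), so F_{443^6} is not a subfield of F_{443^4}. Equivalently: if it were, the tower law would give 6 = [F_{443^6}:F_443] dividing [F_{443^4}:F_443] = 4, contradiction.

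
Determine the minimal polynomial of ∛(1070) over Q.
m_α(x) = x^3 - 1070

α satisfies α^3 = 1070, so x^3 - 1070 annihilates α. By the rational root test, a rational root p/q (in lowest terms) of x^3 - 1070 would satisfy p^3 = 1070 q^3, forcing q = 1 and p^3 = 1070; but 1070 is not a perfect cube, contradiction. A monic cubic over Q with no rational root is irreducible (any nontrivial factorization would include a linear factor). Hence x^3 - 1070 is the minimal polynomial of α, and in particular [Q(α):Q] = 3.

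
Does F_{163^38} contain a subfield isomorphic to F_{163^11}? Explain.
No: F_{163^11} is not a subfield of F_{163^38}

F_{p^m} embeds in F_{p^n} iff m | n. Here 11 ∤ 38 (since 38 = 3·11 + 5 with remainder 5 ≠ 0), so F_{163^11} is not a subfield of F_{163^38}. Equivalently: if it were, the tower law would give 11 = [F_{163^11}:F_163] dividing [F_{163^38}:F_163] = 38, contradiction.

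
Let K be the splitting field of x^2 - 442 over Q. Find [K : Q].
[K : Q] = 2

f(x) = x^2 - 442 factors as (x - √442)(x + √442). The splitting field is K = Q(√442). Since 442 is squarefree and > 1, it is not a perfect square, so x^2 - 442 is irreducible over Q and [Q(√442) : Q] = 2. Hence [K : Q] = 2.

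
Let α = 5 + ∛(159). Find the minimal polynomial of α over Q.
m_α(x) = x^3 - 15x^2 + 75x - 284

Set β = α - 5 = ∛(159), so β^3 = 159. Then (α - 5)^3 - 159 = 0, i.e. α is a root of g(x) = (x - 5)^3 - 159 = x^3 - 15x^2 + 75x - 284. Since g(x) = h(x - 5) where h(x) = x^3 - 159, and h is irreducible over Q (because 159 is not a perfect cube, so h has no rational root, and a monic cubic with no rational root is irreducible), g is also irreducible (irreducibility is preserved under the substitution x → x - 5). Hence m_α(x) = x^3 - 15x^2 + 75x - 284.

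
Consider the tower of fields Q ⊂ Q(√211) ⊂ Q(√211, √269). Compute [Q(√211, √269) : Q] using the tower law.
[Q(√211, √269) : Q] = 4

[Q(√211):Q] = 2 (min poly x^2 - 211, irreducible since 211 is squarefree > 1). For the top step, suppose √269 ∈ Q(√211), say √269 = c + d√211 with c, d ∈ Q. Squaring: 269 = c^2 + 211d^2 + 2cd√211. Since √211 ∉ Q this forces 2cd = 0. If d = 0 then √269 = c ∈ Q, contradicting 269 squarefree > 1. If c = 0 then 269 = 211d^2, so 211·269 = (211d)^2 is a perfect square in Q — but 211·269 = 56759 is not a perfect square (since 211 and 269 are distinct squarefree integers). Contradiction. Hence √269 ∉ Q(√211), so x^2 - 269 stays irreducible over Q(√211) and [Q(√211, √269) : Q(√211)] = 2. By the tower law, [Q(√211, √269) : Q] = 2 · 2 = 4.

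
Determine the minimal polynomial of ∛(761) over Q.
m_α(x) = x^3 - 761

α satisfies α^3 = 761, so x^3 - 761 annihilates α. By the rational root test, a rational root p/q (in lowest terms) of x^3 - 761 would satisfy p^3 = 761 q^3, forcing q = 1 and p^3 = 761; but 761 is not a perfect cube, contradiction. A monic cubic over Q with no rational root is irreducible (any nontrivial factorization would include a linear factor). Hence x^3 - 761 is the minimal polynomial of α, and in particular [Q(α):Q] = 3.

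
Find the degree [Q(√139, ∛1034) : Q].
[Q(√139, ∛1034) : Q] = 6

Let L = Q(√139, ∛1034). Since Q(√139) ⊂ L and [Q(√139):Q] = 2, the tower law gives 2 | [L:Q]. Likewise Q(∛1034) ⊂ L with [Q(∛1034):Q] = 3 (because 1034 is not a perfect cube), so 3 | [L:Q]. As gcd(2,3) = 1, [L:Q] is divisible by 6. Conversely L is generated over Q by √139 and ∛1034, so [L:Q] ≤ 2·3 = 6. Therefore [Q(√139, ∛1034) : Q] = 6.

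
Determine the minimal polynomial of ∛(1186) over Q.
m_α(x) = x^3 - 1186

α satisfies α^3 = 1186, so x^3 - 1186 annihilates α. By the rational root test, a rational root p/q (in lowest terms) of x^3 - 1186 would satisfy p^3 = 1186 q^3, forcing q = 1 and p^3 = 1186; but 1186 is not a perfect cube, contradiction. A monic cubic over Q with no rational root is irreducible (any nontrivial factorization would include a linear factor). Hence x^3 - 1186 is the minimal polynomial of α, and in particular [Q(α):Q] = 3.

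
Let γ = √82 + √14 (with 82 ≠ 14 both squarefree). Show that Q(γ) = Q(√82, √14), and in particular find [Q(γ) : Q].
[Q(γ) : Q] = 4 (equivalently, Q(γ) = Q(√82, √14))

Obviously Q(γ) ⊆ Q(√82, √14), and [Q(√82, √14):Q] = 4 (since 82, 14 are distinct squarefree integers > 1 with 1148 not a perfect square). To show equality we compute the minimal polynomial of γ. From γ = √82 + √14: γ^2 = 82 + 2√(1148) + 14 = 96 + 2√(1148), so γ^2 - 96 = 2√(1148); squaring, (γ^2 - 96)^2 = 4·1148, i.e. γ^4 - 192γ^2 + 9216 - 4592 = 0, i.e. γ^4 - 192γ^2 + 4624 = 0. So γ is a root of x^4 - 192x^2 + 4624. This polynomial is irreducible over Q: it has no rational root (each ±√82 ± √14 is irrational), and any factorization into two quadratics over Q would force √(1148) ∈ Q (pairing opposite roots) or √82, √14 ∈ Q (other pairings), all impossible. Hence [Q(γ):Q] = 4 = [Q(√82, √14):Q], so Q(γ) = Q(√82, √14).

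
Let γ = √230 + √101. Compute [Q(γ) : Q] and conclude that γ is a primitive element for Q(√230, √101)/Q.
[Q(γ) : Q] = 4 (equivalently, Q(γ) = Q(√230, √101))

Obviously Q(γ) ⊆ Q(√230, √101), and [Q(√230, √101):Q] = 4 (since 230, 101 are distinct squarefree integers > 1 with 23230 not a perfect square). To show equality we compute the minimal polynomial of γ. From γ = √230 + √101: γ^2 = 230 + 2√(23230) + 101 = 331 + 2√(23230), so γ^2 - 331 = 2√(23230); squaring, (γ^2 - 331)^2 = 4·23230, i.e. γ^4 - 662γ^2 + 109561 - 92920 = 0, i.e. γ^4 - 662γ^2 + 16641 = 0. So γ is a root of x^4 - 662x^2 + 16641. This polynomial is irreducible over Q: it has no rational root (each ±√230 ± √101 is irrational), and any factorization into two quadratics over Q would force √(23230) ∈ Q (pairing opposite roots) or √230, √101 ∈ Q (other pairings), all impossible. Hence [Q(γ):Q] = 4 = [Q(√230, √101):Q], so Q(γ) = Q(√230, √101).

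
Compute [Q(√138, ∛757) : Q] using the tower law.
[Q(√138, ∛757) : Q] = 6

Let L = Q(√138, ∛757). Since Q(√138) ⊂ L and [Q(√138):Q] = 2, the tower law gives 2 | [L:Q]. Likewise Q(∛757) ⊂ L with [Q(∛757):Q] = 3 (because 757 is not a perfect cube), so 3 | [L:Q]. As gcd(2,3) = 1, [L:Q] is divisible by 6. Conversely L is generated over Q by √138 and ∛757, so [L:Q] ≤ 2·3 = 6. Therefore [Q(√138, ∛757) : Q] = 6.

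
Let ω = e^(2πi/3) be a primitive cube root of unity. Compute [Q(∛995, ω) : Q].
[Q(∛995, ω) : Q] = 6

[Q(∛995):Q] = 3 (min poly x^3 - 995, irreducible since 995 is not a perfect cube). [Q(ω):Q] = 2 (min poly x^2 + x + 1). Since Q(∛995) ⊂ R and ω ∉ R, we have ω ∉ Q(∛995), so x^2 + x + 1 remains irreducible over Q(∛995) and [Q(∛995, ω) : Q(∛995)] = 2. By the tower law, [Q(∛995, ω) : Q] = 3 · 2 = 6. (In fact Q(∛995, ω) is the splitting field of x^3 - 995 over Q.)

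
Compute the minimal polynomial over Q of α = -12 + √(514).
m_α(x) = x^2 + 24x - 370

From α + 12 = √(514), squaring gives (α + 12)^2 = 514, i.e. α^2 + 24α + 144 = 514, so α^2 + 24α - 370 = 0. The discriminant of x^2 + 24x - 370 is (24)^2 - 4·(-370) = 576 + 1480 = 2056, and 4·(514) is not a perfect square in Q since 514 is squarefree and ≠ 1. Hence x^2 + 24x - 370 is irreducible over Q and is the minimal polynomial of α.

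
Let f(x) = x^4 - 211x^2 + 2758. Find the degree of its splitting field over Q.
[K : Q] = 4

Solving the quadratic in x^2: x^2 = (211 ± √(211^2 - 4·2758))/2 = (211 ± √33489)/2 = (211 ± 183)/2, giving x^2 = 14 or x^2 = 197. So f(x) = (x^2 - 14)(x^2 - 197) and the roots of f are ±√14, ±√197. Hence the splitting field is K = Q(√14, √197). Since 14 and 197 are distinct squarefree integers > 1, their product 2758 is not a perfect square, so √197 ∉ Q(√14). By the tower law [K:Q] = [Q(√14,√197):Q(√14)] · [Q(√14):Q] = 2 · 2 = 4.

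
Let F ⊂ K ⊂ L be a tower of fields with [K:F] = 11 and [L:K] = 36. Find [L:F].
[L:F] = 396

The tower law says that for any tower of field extensions F ⊂ K ⊂ L with finite degrees, [L:F] = [L:K] · [K:F]. Here this gives [L:F] = 36 · 11 = 396.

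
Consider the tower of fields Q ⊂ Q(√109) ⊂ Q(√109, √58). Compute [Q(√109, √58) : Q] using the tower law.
[Q(√109, √58) : Q] = 4

[Q(√109):Q] = 2 (min poly x^2 - 109, irreducible since 109 is squarefree > 1). For the top step, suppose √58 ∈ Q(√109), say √58 = c + d√109 with c, d ∈ Q. Squaring: 58 = c^2 + 109d^2 + 2cd√109. Since √109 ∉ Q this forces 2cd = 0. If d = 0 then √58 = c ∈ Q, contradicting 58 squarefree > 1. If c = 0 then 58 = 109d^2, so 109·58 = (109d)^2 is a perfect square in Q — but 109·58 = 6322 is not a perfect square (since 109 and 58 are distinct squarefree integers). Contradiction. Hence √58 ∉ Q(√109), so x^2 - 58 stays irreducible over Q(√109) and [Q(√109, √58) : Q(√109)] = 2. By the tower law, [Q(√109, √58) : Q] = 2 · 2 = 4.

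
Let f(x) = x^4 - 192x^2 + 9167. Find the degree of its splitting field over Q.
[K : Q] = 4

Solving the quadratic in x^2: x^2 = (192 ± √(192^2 - 4·9167))/2 = (192 ± √196)/2 = (192 ± 14)/2, giving x^2 = 103 or x^2 = 89. So f(x) = (x^2 - 103)(x^2 - 89) and the roots of f are ±√103, ±√89. Hence the splitting field is K = Q(√103, √89). Since 103 and 89 are distinct squarefree integers > 1, their product 9167 is not a perfect square, so √89 ∉ Q(√103). By the tower law [K:Q] = [Q(√103,√89):Q(√103)] · [Q(√103):Q] = 2 · 2 = 4.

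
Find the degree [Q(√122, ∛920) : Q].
[Q(√122, ∛920) : Q] = 6

Let L = Q(√122, ∛920). Since Q(√122) ⊂ L and [Q(√122):Q] = 2, the tower law gives 2 | [L:Q]. Likewise Q(∛920) ⊂ L with [Q(∛920):Q] = 3 (because 920 is not a perfect cube), so 3 | [L:Q]. As gcd(2,3) = 1, [L:Q] is divisible by 6. Conversely L is generated over Q by √122 and ∛920, so [L:Q] ≤ 2·3 = 6. Therefore [Q(√122, ∛920) : Q] = 6.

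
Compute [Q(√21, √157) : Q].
[Q(√21, √157) : Q] = 4

[Q(√21):Q] = 2 (min poly x^2 - 21, irreducible since 21 is squarefree > 1). For the top step, suppose √157 ∈ Q(√21), say √157 = c + d√21 with c, d ∈ Q. Squaring: 157 = c^2 + 21d^2 + 2cd√21. Since √21 ∉ Q this forces 2cd = 0. If d = 0 then √157 = c ∈ Q, contradicting 157 squarefree > 1. If c = 0 then 157 = 21d^2, so 21·157 = (21d)^2 is a perfect square in Q — but 21·157 = 3297 is not a perfect square (since 21 and 157 are distinct squarefree integers). Contradiction. Hence √157 ∉ Q(√21), so x^2 - 157 stays irreducible over Q(√21) and [Q(√21, √157) : Q(√21)] = 2. By the tower law, [Q(√21, √157) : Q] = 2 · 2 = 4.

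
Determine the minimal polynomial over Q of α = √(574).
m_α(x) = x^2 - 574

α satisfies α^2 - 574 = 0, so x^2 - 574 annihilates α. Since d = 574 is squarefree and ≠ 1, it is not a perfect square in Q, so x^2 - 574 has no rational root and is therefore irreducible over Q (a degree-2 polynomial over a field is irreducible iff it has no root). Hence m_α(x) = x^2 - 574.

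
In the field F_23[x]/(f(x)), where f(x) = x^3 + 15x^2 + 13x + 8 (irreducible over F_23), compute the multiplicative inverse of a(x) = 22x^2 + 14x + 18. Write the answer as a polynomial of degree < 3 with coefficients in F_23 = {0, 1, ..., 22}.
a(x)^(-1) ≡ x + 6 (mod f(x))

Since f is irreducible over F_23, F_23[x]/(f) is a field and a(x) ≠ 0 has an inverse. Apply the extended Euclidean algorithm to f(x) and a(x) in F_23[x]: f(x) = (22x + 17)·a(x) + (1). The last nonzero remainder is the constant 1 = gcd(f, a) in F_23. Back-substituting through the division chain expresses 1 = s(x)·a(x) + t(x)·f(x) with s(x) ≡ x + 6 (mod f), so a(x)^(-1) ≡ s(x) = x + 6 (mod f). Check: (22x^2 + 14x + 18)·(x + 6) = 22x^3 + 8x^2 + 10x + 16 ≡ 1 (mod x^3 + 15x^2 + 13x + 8).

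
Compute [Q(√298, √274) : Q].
[Q(√298, √274) : Q] = 4

[Q(√298):Q] = 2 (min poly x^2 - 298, irreducible since 298 is squarefree > 1). For the top step, suppose √274 ∈ Q(√298), say √274 = c + d√298 with c, d ∈ Q. Squaring: 274 = c^2 + 298d^2 + 2cd√298. Since √298 ∉ Q this forces 2cd = 0. If d = 0 then √274 = c ∈ Q, contradicting 274 squarefree > 1. If c = 0 then 274 = 298d^2, so 298·274 = (298d)^2 is a perfect square in Q — but 298·274 = 81652 is not a perfect square (since 298 and 274 are distinct squarefree integers). Contradiction. Hence √274 ∉ Q(√298), so x^2 - 274 stays irreducible over Q(√298) and [Q(√298, √274) : Q(√298)] = 2. By the tower law, [Q(√298, √274) : Q] = 2 · 2 = 4.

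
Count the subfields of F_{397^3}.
F_{397^3} has 2 subfields

The subfields of F_{p^n} are exactly the fields F_{p^d} for d | n (each is the fixed field of the unique index-d subgroup of Gal(F_{p^n}/F_p) ≅ Z/nZ). The divisors of n = 3 are {1, 3}, giving 2 subfields: F_{397^1}, F_{397^3}.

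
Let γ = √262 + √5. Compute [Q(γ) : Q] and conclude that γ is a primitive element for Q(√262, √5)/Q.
[Q(γ) : Q] = 4 (equivalently, Q(γ) = Q(√262, √5))

Obviously Q(γ) ⊆ Q(√262, √5), and [Q(√262, √5):Q] = 4 (since 262, 5 are distinct squarefree integers > 1 with 1310 not a perfect square). To show equality we compute the minimal polynomial of γ. From γ = √262 + √5: γ^2 = 262 + 2√(1310) + 5 = 267 + 2√(1310), so γ^2 - 267 = 2√(1310); squaring, (γ^2 - 267)^2 = 4·1310, i.e. γ^4 - 534γ^2 + 71289 - 5240 = 0, i.e. γ^4 - 534γ^2 + 66049 = 0. So γ is a root of x^4 - 534x^2 + 66049. This polynomial is irreducible over Q: it has no rational root (each ±√262 ± √5 is irrational), and any factorization into two quadratics over Q would force √(1310) ∈ Q (pairing opposite roots) or √262, √5 ∈ Q (other pairings), all impossible. Hence [Q(γ):Q] = 4 = [Q(√262, √5):Q], so Q(γ) = Q(√262, √5).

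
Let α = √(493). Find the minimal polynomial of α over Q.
m_α(x) = x^2 - 493

α satisfies α^2 - 493 = 0, so x^2 - 493 annihilates α. Since d = 493 is squarefree and ≠ 1, it is not a perfect square in Q, so x^2 - 493 has no rational root and is therefore irreducible over Q (a degree-2 polynomial over a field is irreducible iff it has no root). Hence m_α(x) = x^2 - 493.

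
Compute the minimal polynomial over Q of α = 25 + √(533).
m_α(x) = x^2 - 50x + 92

From α - 25 = √(533), squaring gives (α - 25)^2 = 533, i.e. α^2 - 50α + 625 = 533, so α^2 - 50α + 92 = 0. The discriminant of x^2 - 50x + 92 is (-50)^2 - 4·(92) = 2500 - 368 = 2132, and 4·(533) is not a perfect square in Q since 533 is squarefree and ≠ 1. Hence x^2 - 50x + 92 is irreducible over Q and is the minimal polynomial of α.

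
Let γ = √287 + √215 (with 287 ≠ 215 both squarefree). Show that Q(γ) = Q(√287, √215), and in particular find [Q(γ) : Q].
[Q(γ) : Q] = 4 (equivalently, Q(γ) = Q(√287, √215))

Obviously Q(γ) ⊆ Q(√287, √215), and [Q(√287, √215):Q] = 4 (since 287, 215 are distinct squarefree integers > 1 with 61705 not a perfect square). To show equality we compute the minimal polynomial of γ. From γ = √287 + √215: γ^2 = 287 + 2√(61705) + 215 = 502 + 2√(61705), so γ^2 - 502 = 2√(61705); squaring, (γ^2 - 502)^2 = 4·61705, i.e. γ^4 - 1004γ^2 + 252004 - 246820 = 0, i.e. γ^4 - 1004γ^2 + 5184 = 0. So γ is a root of x^4 - 1004x^2 + 5184. This polynomial is irreducible over Q: it has no rational root (each ±√287 ± √215 is irrational), and any factorization into two quadratics over Q would force √(61705) ∈ Q (pairing opposite roots) or √287, √215 ∈ Q (other pairings), all impossible. Hence [Q(γ):Q] = 4 = [Q(√287, √215):Q], so Q(γ) = Q(√287, √215).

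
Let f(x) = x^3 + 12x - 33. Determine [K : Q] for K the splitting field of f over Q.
[K : Q] = 6

By the rational root test, any rational root of the monic integer polynomial f(x) = x^3 + 12x - 33 must be an integer dividing the constant term -33, i.e. one of ±{1, 3, 11, 33}. Evaluating: f(1) = -20, f(-1) = -46, f(3) = 30, f(-3) = -96, f(11) = 1430, f(-11) = -1496, f(33) = 36300, f(-33) = -36366; none is 0, so f has no rational root and is therefore irreducible over Q (a cubic with no linear factor over a field is irreducible). For an irreducible cubic, the Galois group is A_3 or S_3 according as the discriminant disc(f) = -4a^3 - 27b^2 = -4·(12)^3 - 27·(-33)^2 = -36315 is or is not a square in Q. Here disc(f) = -36315 is not a perfect square in Q, so the Galois group of f over Q is not contained in A_3 and must be all of S_3. The splitting field has degree |S_3| = 6 over Q, so [K : Q] = 6.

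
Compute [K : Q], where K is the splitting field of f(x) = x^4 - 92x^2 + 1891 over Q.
[K : Q] = 4

Solving the quadratic in x^2: x^2 = (92 ± √(92^2 - 4·1891))/2 = (92 ± √900)/2 = (92 ± 30)/2, giving x^2 = 61 or x^2 = 31. So f(x) = (x^2 - 61)(x^2 - 31) and the roots of f are ±√61, ±√31. Hence the splitting field is K = Q(√61, √31). Since 61 and 31 are distinct squarefree integers > 1, their product 1891 is not a perfect square, so √31 ∉ Q(√61). By the tower law [K:Q] = [Q(√61,√31):Q(√61)] · [Q(√61):Q] = 2 · 2 = 4.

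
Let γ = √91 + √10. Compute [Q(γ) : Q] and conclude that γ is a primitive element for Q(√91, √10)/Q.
[Q(γ) : Q] = 4 (equivalently, Q(γ) = Q(√91, √10))

Obviously Q(γ) ⊆ Q(√91, √10), and [Q(√91, √10):Q] = 4 (since 91, 10 are distinct squarefree integers > 1 with 910 not a perfect square). To show equality we compute the minimal polynomial of γ. From γ = √91 + √10: γ^2 = 91 + 2√(910) + 10 = 101 + 2√(910), so γ^2 - 101 = 2√(910); squaring, (γ^2 - 101)^2 = 4·910, i.e. γ^4 - 202γ^2 + 10201 - 3640 = 0, i.e. γ^4 - 202γ^2 + 6561 = 0. So γ is a root of x^4 - 202x^2 + 6561. This polynomial is irreducible over Q: it has no rational root (each ±√91 ± √10 is irrational), and any factorization into two quadratics over Q would force √(910) ∈ Q (pairing opposite roots) or √91, √10 ∈ Q (other pairings), all impossible. Hence [Q(γ):Q] = 4 = [Q(√91, √10):Q], so Q(γ) = Q(√91, √10).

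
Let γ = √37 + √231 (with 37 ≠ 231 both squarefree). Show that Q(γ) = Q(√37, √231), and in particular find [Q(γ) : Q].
[Q(γ) : Q] = 4 (equivalently, Q(γ) = Q(√37, √231))

Obviously Q(γ) ⊆ Q(√37, √231), and [Q(√37, √231):Q] = 4 (since 37, 231 are distinct squarefree integers > 1 with 8547 not a perfect square). To show equality we compute the minimal polynomial of γ. From γ = √37 + √231: γ^2 = 37 + 2√(8547) + 231 = 268 + 2√(8547), so γ^2 - 268 = 2√(8547); squaring, (γ^2 - 268)^2 = 4·8547, i.e. γ^4 - 536γ^2 + 71824 - 34188 = 0, i.e. γ^4 - 536γ^2 + 37636 = 0. So γ is a root of x^4 - 536x^2 + 37636. This polynomial is irreducible over Q: it has no rational root (each ±√37 ± √231 is irrational), and any factorization into two quadratics over Q would force √(8547) ∈ Q (pairing opposite roots) or √37, √231 ∈ Q (other pairings), all impossible. Hence [Q(γ):Q] = 4 = [Q(√37, √231):Q], so Q(γ) = Q(√37, √231).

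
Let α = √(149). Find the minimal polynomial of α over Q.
m_α(x) = x^2 - 149

α satisfies α^2 - 149 = 0, so x^2 - 149 annihilates α. Since d = 149 is squarefree and ≠ 1, it is not a perfect square in Q, so x^2 - 149 has no rational root and is therefore irreducible over Q (a degree-2 polynomial over a field is irreducible iff it has no root). Hence m_α(x) = x^2 - 149.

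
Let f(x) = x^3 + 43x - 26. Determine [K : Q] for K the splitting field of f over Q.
[K : Q] = 6

By the rational root test, any rational root of the monic integer polynomial f(x) = x^3 + 43x - 26 must be an integer dividing the constant term -26, i.e. one of ±{1, 2, 13, 26}. Evaluating: f(1) = 18, f(-1) = -70, f(2) = 68, f(-2) = -120, f(13) = 2730, f(-13) = -2782, f(26) = 18668, f(-26) = -18720; none is 0, so f has no rational root and is therefore irreducible over Q (a cubic with no linear factor over a field is irreducible). For an irreducible cubic, the Galois group is A_3 or S_3 according as the discriminant disc(f) = -4a^3 - 27b^2 = -4·(43)^3 - 27·(-26)^2 = -336280 is or is not a square in Q. Here disc(f) = -336280 is not a perfect square in Q, so the Galois group of f over Q is not contained in A_3 and must be all of S_3. The splitting field has degree |S_3| = 6 over Q, so [K : Q] = 6.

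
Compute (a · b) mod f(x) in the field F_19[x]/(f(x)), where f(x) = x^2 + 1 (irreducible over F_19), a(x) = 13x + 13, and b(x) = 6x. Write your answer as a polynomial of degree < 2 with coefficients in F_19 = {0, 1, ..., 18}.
a · b ≡ 2x + 17 (mod f(x))

Multiply in F_19[x]: a(x)·b(x) = (13x + 13)·(6x) = 2x^2 + 2x. This has degree ≥ 2, so divide by f(x) over F_19: 2x^2 + 2x = (2)·(x^2 + 1) + (2x + 17). Hence a·b ≡ 2x + 17 (mod f). (F_19[x]/(f) is a field with 19^2 = 361 elements since f is irreducible of degree 2.)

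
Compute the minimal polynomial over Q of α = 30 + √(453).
m_α(x) = x^2 - 60x + 447

From α - 30 = √(453), squaring gives (α - 30)^2 = 453, i.e. α^2 - 60α + 900 = 453, so α^2 - 60α + 447 = 0. The discriminant of x^2 - 60x + 447 is (-60)^2 - 4·(447) = 3600 - 1788 = 1812, and 4·(453) is not a perfect square in Q since 453 is squarefree and ≠ 1. Hence x^2 - 60x + 447 is irreducible over Q and is the minimal polynomial of α.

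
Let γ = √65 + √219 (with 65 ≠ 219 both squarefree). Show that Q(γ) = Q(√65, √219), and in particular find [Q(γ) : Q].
[Q(γ) : Q] = 4 (equivalently, Q(γ) = Q(√65, √219))

Obviously Q(γ) ⊆ Q(√65, √219), and [Q(√65, √219):Q] = 4 (since 65, 219 are distinct squarefree integers > 1 with 14235 not a perfect square). To show equality we compute the minimal polynomial of γ. From γ = √65 + √219: γ^2 = 65 + 2√(14235) + 219 = 284 + 2√(14235), so γ^2 - 284 = 2√(14235); squaring, (γ^2 - 284)^2 = 4·14235, i.e. γ^4 - 568γ^2 + 80656 - 56940 = 0, i.e. γ^4 - 568γ^2 + 23716 = 0. So γ is a root of x^4 - 568x^2 + 23716. This polynomial is irreducible over Q: it has no rational root (each ±√65 ± √219 is irrational), and any factorization into two quadratics over Q would force √(14235) ∈ Q (pairing opposite roots) or √65, √219 ∈ Q (other pairings), all impossible. Hence [Q(γ):Q] = 4 = [Q(√65, √219):Q], so Q(γ) = Q(√65, √219).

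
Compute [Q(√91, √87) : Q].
[Q(√91, √87) : Q] = 4

[Q(√91):Q] = 2 (min poly x^2 - 91, irreducible since 91 is squarefree > 1). For the top step, suppose √87 ∈ Q(√91), say √87 = c + d√91 with c, d ∈ Q. Squaring: 87 = c^2 + 91d^2 + 2cd√91. Since √91 ∉ Q this forces 2cd = 0. If d = 0 then √87 = c ∈ Q, contradicting 87 squarefree > 1. If c = 0 then 87 = 91d^2, so 91·87 = (91d)^2 is a perfect square in Q — but 91·87 = 7917 is not a perfect square (since 91 and 87 are distinct squarefree integers). Contradiction. Hence √87 ∉ Q(√91), so x^2 - 87 stays irreducible over Q(√91) and [Q(√91, √87) : Q(√91)] = 2. By the tower law, [Q(√91, √87) : Q] = 2 · 2 = 4.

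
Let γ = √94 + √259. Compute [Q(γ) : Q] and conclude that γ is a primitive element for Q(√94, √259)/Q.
[Q(γ) : Q] = 4 (equivalently, Q(γ) = Q(√94, √259))

Obviously Q(γ) ⊆ Q(√94, √259), and [Q(√94, √259):Q] = 4 (since 94, 259 are distinct squarefree integers > 1 with 24346 not a perfect square). To show equality we compute the minimal polynomial of γ. From γ = √94 + √259: γ^2 = 94 + 2√(24346) + 259 = 353 + 2√(24346), so γ^2 - 353 = 2√(24346); squaring, (γ^2 - 353)^2 = 4·24346, i.e. γ^4 - 706γ^2 + 124609 - 97384 = 0, i.e. γ^4 - 706γ^2 + 27225 = 0. So γ is a root of x^4 - 706x^2 + 27225. This polynomial is irreducible over Q: it has no rational root (each ±√94 ± √259 is irrational), and any factorization into two quadratics over Q would force √(24346) ∈ Q (pairing opposite roots) or √94, √259 ∈ Q (other pairings), all impossible. Hence [Q(γ):Q] = 4 = [Q(√94, √259):Q], so Q(γ) = Q(√94, √259).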